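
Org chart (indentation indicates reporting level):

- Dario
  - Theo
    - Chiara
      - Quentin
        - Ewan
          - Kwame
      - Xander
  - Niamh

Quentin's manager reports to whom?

Theo

Quentin reports to Chiara, and Chiara reports to Theo. So Quentin's skip-level manager is Theo.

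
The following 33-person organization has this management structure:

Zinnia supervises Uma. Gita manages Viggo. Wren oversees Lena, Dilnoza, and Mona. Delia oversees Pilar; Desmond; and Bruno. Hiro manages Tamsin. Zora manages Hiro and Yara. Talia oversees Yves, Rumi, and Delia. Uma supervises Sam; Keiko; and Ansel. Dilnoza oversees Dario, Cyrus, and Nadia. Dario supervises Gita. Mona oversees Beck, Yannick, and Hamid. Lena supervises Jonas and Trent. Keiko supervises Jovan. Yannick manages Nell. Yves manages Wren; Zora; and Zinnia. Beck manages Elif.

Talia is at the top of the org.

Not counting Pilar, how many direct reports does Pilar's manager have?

Pilar reports to Delia. Delia's other direct reports are Desmond, Bruno — 2 peers.

2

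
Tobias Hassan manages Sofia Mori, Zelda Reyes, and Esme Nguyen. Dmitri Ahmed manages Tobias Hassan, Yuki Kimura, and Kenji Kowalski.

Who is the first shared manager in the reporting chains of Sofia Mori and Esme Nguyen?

Tobias Hassan

Sofia Mori's chain of managers is Tobias Hassan, Dmitri Ahmed. Esme Nguyen's chain of managers is Tobias Hassan, Dmitri Ahmed. The first manager that appears in both chains is Tobias Hassan.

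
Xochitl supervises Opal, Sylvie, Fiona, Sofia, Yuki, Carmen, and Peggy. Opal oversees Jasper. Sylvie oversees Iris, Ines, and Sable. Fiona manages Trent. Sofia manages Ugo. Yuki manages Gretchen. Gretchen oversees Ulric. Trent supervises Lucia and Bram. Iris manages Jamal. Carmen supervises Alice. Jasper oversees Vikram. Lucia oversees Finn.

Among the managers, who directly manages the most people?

Xochitl

Direct-report counts: Xochitl has 7; Carmen has 1; Yuki has 1; Gretchen has 1; Sofia has 1; Fiona has 1; Trent has 2; Lucia has 1; Sylvie has 3; Iris has 1; Opal has 1; Jasper has 1. The largest is 7, held by Xochitl.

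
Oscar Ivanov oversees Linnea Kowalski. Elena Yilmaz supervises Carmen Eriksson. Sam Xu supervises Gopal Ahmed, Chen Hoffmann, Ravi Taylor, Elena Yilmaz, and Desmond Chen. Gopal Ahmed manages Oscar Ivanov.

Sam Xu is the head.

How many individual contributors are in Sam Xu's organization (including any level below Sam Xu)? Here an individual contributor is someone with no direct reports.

The people in Sam Xu's organization with no one reporting to them are Desmond Chen, Carmen Eriksson, Ravi Taylor, Chen Hoffmann, Linnea Kowalski. That is 5.

5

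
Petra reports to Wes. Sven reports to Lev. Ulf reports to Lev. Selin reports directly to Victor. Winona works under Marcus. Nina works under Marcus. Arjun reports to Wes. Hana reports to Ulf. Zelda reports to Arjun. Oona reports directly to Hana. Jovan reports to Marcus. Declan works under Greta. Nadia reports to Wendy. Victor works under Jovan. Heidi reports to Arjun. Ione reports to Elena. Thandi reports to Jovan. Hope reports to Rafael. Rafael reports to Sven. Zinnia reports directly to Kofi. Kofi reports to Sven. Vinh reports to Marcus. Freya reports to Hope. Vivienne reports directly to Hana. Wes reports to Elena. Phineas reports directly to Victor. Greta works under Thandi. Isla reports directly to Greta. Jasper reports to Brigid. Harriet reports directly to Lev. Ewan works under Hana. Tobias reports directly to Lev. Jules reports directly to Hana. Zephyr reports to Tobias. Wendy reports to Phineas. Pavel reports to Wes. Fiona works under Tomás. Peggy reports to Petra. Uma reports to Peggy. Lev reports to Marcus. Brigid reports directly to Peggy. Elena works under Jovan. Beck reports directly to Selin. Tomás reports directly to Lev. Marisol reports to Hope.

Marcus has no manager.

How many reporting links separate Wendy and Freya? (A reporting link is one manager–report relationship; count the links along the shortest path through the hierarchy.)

9

Wendy is 4 levels below Marcus, and Freya is 5 levels below Marcus (their lowest common manager). The shortest path runs up from Wendy to Marcus and back down to Freya: 4 + 5 = 9 links.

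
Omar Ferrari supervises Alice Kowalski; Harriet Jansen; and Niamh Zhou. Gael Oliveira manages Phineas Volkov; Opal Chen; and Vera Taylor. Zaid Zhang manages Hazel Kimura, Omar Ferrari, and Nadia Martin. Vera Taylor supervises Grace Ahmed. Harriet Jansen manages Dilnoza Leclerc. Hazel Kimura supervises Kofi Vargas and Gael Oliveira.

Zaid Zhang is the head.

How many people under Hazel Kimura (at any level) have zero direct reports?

4

The people in Hazel Kimura's organization with no one reporting to them are Kofi Vargas, Opal Chen, Phineas Volkov, Grace Ahmed. That is 4.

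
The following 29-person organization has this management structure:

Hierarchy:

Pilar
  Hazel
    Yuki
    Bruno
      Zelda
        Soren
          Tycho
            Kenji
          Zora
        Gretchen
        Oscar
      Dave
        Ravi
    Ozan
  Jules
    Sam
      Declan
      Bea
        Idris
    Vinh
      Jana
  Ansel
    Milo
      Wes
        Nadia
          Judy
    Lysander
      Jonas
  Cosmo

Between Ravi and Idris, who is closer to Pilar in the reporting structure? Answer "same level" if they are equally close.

Both Ravi and Idris are 4 levels below Pilar.

same level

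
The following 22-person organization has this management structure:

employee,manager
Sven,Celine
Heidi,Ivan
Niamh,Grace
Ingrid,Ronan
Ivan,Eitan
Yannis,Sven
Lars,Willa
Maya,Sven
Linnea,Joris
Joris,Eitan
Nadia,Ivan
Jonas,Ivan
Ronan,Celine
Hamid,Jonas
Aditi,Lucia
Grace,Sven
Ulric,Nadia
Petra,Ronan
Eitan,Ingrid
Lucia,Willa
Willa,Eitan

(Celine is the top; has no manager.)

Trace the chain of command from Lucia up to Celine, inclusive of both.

Lucia reports to Willa. Willa reports to Eitan. Eitan reports to Ingrid. Ingrid reports to Ronan. Ronan reports to Celine. Celine is at the top.

Lucia -> Willa -> Eitan -> Ingrid -> Ronan -> Celine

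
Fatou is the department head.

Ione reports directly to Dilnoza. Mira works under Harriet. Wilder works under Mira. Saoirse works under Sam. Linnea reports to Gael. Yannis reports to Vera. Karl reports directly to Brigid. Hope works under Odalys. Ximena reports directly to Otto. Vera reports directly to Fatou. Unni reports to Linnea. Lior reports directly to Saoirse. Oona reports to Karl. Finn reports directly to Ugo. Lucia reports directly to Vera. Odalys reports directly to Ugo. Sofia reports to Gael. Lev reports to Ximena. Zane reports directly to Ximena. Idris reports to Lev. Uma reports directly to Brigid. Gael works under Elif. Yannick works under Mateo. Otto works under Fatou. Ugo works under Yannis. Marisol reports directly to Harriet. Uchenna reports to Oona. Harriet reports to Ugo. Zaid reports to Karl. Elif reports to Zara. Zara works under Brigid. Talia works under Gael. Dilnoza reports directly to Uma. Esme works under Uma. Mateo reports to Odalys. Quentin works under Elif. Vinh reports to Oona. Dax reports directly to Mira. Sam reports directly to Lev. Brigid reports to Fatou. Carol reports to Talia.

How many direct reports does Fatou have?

3

Fatou directly manages Otto, Vera, Brigid. That is 3 direct reports.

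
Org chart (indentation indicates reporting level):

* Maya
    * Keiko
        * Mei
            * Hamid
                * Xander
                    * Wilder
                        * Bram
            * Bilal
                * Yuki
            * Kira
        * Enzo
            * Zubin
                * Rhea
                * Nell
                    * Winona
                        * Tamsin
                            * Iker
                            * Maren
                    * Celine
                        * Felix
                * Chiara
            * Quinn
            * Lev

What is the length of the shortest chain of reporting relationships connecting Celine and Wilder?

8

Celine is 4 levels below Keiko, and Wilder is 4 levels below Keiko (their lowest common manager). The shortest path runs up from Celine to Keiko and back down to Wilder: 4 + 4 = 8 links.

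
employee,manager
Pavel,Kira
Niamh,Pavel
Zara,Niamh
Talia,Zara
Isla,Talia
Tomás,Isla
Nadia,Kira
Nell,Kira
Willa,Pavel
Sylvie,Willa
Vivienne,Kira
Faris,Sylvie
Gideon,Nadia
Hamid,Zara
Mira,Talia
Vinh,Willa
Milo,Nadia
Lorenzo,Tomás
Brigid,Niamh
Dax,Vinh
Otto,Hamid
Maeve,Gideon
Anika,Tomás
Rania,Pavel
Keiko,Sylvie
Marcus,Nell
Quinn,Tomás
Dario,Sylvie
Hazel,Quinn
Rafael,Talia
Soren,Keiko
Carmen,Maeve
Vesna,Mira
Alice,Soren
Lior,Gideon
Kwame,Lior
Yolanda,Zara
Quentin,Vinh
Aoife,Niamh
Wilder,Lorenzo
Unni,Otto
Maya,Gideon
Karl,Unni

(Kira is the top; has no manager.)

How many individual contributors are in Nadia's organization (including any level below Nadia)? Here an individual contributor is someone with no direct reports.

4

The people in Nadia's organization with no one reporting to them are Milo, Maya, Kwame, Carmen. That is 4.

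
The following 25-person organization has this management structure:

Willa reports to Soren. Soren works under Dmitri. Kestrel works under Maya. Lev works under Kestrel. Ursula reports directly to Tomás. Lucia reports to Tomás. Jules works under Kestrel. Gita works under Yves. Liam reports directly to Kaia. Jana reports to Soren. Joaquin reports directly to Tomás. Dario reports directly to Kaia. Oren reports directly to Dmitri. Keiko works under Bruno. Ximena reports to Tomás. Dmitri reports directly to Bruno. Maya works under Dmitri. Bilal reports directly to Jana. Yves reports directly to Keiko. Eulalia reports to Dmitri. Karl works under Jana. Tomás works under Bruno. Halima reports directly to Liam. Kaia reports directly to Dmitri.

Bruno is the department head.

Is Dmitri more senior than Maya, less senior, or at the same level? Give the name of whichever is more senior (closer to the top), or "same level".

Dmitri

Dmitri is 1 level below Bruno; Maya is 2. Dmitri is higher.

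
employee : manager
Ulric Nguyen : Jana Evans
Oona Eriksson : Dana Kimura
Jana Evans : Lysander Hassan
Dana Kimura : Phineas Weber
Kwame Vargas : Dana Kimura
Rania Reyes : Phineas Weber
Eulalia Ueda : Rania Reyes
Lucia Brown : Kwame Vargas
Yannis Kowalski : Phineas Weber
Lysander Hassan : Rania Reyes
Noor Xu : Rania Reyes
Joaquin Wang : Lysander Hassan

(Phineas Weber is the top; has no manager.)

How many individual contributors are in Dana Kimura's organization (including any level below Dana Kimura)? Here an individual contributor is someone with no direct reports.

The people in Dana Kimura's organization with no one reporting to them are Lucia Brown, Oona Eriksson. That is 2.

2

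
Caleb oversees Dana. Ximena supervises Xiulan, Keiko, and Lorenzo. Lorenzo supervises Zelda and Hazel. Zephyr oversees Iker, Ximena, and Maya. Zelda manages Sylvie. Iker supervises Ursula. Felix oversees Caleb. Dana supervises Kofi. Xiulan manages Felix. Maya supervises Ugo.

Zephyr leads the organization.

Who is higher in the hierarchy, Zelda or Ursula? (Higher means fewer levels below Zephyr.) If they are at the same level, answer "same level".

Ursula

Zelda is 3 levels below Zephyr; Ursula is 2. Ursula is higher.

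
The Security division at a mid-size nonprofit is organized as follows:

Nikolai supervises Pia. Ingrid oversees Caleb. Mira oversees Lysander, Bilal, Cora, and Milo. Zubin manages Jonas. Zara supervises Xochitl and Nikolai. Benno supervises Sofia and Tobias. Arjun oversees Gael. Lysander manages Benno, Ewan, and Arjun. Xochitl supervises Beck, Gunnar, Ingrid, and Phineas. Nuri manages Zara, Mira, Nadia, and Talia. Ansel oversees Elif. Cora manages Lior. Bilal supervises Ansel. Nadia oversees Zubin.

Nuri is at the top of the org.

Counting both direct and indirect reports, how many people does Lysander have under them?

Lysander directly manages Ewan, Arjun, Benno. Ewan has no reports. Under Arjun: Gael (1). Under Benno: Tobias, Sofia (2). So Lysander's organization is 3 direct reports plus everyone under them: 1 + 2 + 3 = 6.

6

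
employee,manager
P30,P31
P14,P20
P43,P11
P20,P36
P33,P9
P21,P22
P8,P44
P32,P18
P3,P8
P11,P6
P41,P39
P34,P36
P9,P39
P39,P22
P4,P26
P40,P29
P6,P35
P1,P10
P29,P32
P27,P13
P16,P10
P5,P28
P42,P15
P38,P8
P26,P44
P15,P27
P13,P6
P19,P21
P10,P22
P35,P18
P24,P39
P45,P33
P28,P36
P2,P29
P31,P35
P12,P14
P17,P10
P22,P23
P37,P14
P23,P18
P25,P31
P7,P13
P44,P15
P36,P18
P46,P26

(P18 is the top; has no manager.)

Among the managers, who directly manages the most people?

Direct-report counts: P18 has 4; P35 has 2; P31 has 2; P6 has 2; P11 has 1; P13 has 2; P27 has 1; P15 has 2; P44 has 2; P26 has 2; P8 has 2; P36 has 3; P28 has 1; P20 has 1; P14 has 2; P32 has 1; P29 has 2; P23 has 1; P22 has 3; P10 has 3; P21 has 1; P39 has 3; P9 has 1; P33 has 1. The largest is 4, held by P18.

P18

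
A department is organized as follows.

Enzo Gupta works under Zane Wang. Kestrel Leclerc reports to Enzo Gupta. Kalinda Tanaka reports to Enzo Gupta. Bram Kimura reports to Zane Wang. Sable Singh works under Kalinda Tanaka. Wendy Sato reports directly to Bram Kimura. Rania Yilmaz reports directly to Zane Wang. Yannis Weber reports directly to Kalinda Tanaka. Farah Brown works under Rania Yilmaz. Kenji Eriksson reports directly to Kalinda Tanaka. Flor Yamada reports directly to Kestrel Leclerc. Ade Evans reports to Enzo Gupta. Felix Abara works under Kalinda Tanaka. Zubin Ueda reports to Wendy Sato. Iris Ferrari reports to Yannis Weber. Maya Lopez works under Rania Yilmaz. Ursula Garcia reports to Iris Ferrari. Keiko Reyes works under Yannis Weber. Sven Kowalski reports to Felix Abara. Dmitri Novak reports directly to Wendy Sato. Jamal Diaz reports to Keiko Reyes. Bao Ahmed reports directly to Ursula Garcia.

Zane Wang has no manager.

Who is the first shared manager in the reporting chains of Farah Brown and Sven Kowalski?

Farah Brown's chain of managers is Rania Yilmaz, Zane Wang. Sven Kowalski's chain of managers is Felix Abara, Kalinda Tanaka, Enzo Gupta, Zane Wang. The first manager that appears in both chains is Zane Wang.

Zane Wang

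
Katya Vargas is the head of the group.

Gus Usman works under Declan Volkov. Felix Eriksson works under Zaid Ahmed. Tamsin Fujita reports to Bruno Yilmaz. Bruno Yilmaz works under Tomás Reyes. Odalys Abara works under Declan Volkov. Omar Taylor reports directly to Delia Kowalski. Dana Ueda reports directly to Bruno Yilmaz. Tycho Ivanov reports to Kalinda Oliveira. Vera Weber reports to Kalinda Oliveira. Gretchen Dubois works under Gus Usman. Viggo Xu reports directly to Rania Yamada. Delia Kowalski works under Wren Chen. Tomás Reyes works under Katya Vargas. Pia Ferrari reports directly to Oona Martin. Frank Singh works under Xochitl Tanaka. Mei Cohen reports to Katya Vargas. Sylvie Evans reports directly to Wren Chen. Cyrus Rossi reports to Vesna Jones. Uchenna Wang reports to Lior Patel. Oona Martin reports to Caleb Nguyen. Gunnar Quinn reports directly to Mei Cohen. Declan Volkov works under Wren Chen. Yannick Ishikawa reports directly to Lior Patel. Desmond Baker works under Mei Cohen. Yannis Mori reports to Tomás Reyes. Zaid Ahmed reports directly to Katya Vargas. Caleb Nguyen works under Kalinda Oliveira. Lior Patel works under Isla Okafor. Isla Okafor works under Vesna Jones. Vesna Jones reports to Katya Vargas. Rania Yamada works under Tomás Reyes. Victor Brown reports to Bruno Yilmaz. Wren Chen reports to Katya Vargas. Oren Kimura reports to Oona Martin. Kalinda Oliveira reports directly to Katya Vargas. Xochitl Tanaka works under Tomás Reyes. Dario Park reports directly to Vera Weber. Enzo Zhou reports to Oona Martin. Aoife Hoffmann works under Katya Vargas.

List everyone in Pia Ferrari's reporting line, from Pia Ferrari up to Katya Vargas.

Pia Ferrari -> Oona Martin -> Caleb Nguyen -> Kalinda Oliveira -> Katya Vargas

Pia Ferrari reports to Oona Martin. Oona Martin reports to Caleb Nguyen. Caleb Nguyen reports to Kalinda Oliveira. Kalinda Oliveira reports to Katya Vargas. Katya Vargas is at the top.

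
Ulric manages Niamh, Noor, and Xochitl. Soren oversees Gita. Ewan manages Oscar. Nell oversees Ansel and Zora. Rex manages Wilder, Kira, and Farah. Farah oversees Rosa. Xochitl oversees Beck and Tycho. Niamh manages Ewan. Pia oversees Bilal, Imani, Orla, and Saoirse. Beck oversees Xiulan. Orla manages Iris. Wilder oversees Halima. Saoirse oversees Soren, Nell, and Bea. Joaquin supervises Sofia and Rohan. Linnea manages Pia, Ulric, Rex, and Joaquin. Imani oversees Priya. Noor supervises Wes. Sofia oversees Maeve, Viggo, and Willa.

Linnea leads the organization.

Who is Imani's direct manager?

Imani reports directly to Pia.

Pia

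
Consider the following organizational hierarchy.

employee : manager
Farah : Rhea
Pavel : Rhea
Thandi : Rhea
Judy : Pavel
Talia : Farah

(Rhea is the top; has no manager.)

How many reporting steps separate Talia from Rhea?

Chain from Talia up to Rhea: Talia → Farah → Rhea. That is 2 steps up, so Talia is 2 levels below Rhea.

2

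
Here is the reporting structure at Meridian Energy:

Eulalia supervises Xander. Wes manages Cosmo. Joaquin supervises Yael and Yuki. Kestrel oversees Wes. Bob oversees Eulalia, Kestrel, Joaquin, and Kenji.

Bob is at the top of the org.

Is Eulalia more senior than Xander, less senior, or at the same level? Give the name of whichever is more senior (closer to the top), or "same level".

Eulalia

Eulalia is 1 level below Bob; Xander is 2. Eulalia is higher.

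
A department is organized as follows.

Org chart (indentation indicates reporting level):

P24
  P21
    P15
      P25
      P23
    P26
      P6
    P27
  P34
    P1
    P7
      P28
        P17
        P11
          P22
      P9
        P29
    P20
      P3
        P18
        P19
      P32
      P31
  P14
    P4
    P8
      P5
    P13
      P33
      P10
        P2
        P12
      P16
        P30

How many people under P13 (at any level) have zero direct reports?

4

The people in P13's organization with no one reporting to them are P30, P12, P2, P33. That is 4.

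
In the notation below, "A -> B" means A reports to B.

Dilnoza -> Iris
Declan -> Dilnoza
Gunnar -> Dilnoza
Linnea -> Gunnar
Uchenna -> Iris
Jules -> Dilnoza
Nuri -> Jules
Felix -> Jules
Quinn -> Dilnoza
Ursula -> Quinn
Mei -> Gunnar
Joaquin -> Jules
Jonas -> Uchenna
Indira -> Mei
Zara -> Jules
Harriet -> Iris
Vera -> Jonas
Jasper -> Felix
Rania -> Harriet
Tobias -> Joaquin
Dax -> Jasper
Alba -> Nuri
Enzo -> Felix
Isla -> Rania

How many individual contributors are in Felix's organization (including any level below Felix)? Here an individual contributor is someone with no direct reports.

The people in Felix's organization with no one reporting to them are Enzo, Dax. That is 2.

2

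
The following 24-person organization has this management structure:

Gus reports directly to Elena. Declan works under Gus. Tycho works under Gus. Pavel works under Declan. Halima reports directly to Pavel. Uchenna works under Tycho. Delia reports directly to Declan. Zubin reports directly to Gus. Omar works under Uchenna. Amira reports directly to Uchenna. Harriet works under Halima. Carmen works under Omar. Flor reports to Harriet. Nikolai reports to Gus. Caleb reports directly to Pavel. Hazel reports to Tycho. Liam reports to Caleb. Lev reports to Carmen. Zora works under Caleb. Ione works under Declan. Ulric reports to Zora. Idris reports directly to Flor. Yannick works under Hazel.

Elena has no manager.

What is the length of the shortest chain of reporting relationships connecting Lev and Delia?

7

Lev is 5 levels below Gus, and Delia is 2 levels below Gus (their lowest common manager). The shortest path runs up from Lev to Gus and back down to Delia: 5 + 2 = 7 links.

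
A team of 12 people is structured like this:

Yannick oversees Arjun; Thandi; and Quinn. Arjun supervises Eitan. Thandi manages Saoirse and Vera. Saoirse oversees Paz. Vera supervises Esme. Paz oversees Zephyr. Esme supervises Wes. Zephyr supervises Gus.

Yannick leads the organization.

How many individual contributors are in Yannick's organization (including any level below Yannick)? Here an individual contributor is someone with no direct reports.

The people in Yannick's organization with no one reporting to them are Quinn, Wes, Gus, Eitan. That is 4.

4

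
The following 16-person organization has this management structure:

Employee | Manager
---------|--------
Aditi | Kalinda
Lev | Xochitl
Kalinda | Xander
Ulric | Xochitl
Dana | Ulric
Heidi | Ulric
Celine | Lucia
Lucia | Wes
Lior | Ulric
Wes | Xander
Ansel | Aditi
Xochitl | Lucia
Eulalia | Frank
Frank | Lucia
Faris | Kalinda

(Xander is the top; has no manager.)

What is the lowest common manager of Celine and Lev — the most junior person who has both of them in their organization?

Celine's chain of managers is Lucia, Wes, Xander. Lev's chain of managers is Xochitl, Lucia, Wes, Xander. The first manager that appears in both chains is Lucia.

Lucia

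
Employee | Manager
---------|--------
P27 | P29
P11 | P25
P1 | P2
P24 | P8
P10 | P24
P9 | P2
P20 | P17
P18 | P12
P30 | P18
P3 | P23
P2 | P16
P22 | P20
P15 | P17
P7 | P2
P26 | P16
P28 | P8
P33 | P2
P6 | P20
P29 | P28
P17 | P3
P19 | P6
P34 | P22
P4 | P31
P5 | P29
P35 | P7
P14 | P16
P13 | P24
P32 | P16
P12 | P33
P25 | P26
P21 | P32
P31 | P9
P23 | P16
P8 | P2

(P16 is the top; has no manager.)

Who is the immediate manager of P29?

P28

P29 reports directly to P28.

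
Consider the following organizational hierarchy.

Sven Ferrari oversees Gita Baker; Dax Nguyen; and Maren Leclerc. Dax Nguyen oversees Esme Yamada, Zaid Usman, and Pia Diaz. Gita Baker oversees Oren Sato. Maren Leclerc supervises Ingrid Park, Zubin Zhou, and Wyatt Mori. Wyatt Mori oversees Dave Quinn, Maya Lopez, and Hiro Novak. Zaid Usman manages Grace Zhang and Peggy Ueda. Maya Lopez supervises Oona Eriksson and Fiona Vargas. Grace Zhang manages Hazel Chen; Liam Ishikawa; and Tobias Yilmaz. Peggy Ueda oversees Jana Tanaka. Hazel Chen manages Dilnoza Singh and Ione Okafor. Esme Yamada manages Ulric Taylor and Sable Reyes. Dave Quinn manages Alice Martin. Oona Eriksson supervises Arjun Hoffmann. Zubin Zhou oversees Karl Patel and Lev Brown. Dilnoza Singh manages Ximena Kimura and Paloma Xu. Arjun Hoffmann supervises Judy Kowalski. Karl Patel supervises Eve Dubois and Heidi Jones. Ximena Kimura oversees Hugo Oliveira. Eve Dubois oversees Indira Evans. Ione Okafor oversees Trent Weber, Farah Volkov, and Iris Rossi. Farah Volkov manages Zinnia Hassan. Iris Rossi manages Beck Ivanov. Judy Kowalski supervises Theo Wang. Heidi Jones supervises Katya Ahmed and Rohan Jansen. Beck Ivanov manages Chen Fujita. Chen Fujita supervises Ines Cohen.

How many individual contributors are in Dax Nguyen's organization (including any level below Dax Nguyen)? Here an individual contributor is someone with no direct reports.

11

The people in Dax Nguyen's organization with no one reporting to them are Pia Diaz, Sable Reyes, Ulric Taylor, Jana Tanaka, Tobias Yilmaz, Liam Ishikawa, Trent Weber, Ines Cohen, Zinnia Hassan, Paloma Xu, Hugo Oliveira. That is 11.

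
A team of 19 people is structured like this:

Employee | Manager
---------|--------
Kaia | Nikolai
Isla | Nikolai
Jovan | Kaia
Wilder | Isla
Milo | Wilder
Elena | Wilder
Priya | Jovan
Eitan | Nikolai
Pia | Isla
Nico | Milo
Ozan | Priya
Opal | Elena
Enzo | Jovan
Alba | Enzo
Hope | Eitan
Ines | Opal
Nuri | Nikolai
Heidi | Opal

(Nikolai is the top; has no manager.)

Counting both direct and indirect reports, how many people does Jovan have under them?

4

Jovan directly manages Priya, Enzo. Under Priya: Ozan (1). Under Enzo: Alba (1). So Jovan's organization is 2 direct reports plus everyone under them: 2 + 2 = 4.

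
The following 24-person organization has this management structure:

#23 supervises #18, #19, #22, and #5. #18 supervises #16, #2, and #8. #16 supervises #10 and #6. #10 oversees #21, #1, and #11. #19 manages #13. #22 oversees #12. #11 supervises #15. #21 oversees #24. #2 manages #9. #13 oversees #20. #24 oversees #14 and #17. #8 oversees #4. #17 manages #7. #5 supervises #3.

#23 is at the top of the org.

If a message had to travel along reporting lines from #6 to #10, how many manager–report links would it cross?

#6 is 1 level below #16, and #10 is 1 level below #16 (their lowest common manager). The shortest path runs up from #6 to #16 and back down to #10: 1 + 1 = 2 links.

2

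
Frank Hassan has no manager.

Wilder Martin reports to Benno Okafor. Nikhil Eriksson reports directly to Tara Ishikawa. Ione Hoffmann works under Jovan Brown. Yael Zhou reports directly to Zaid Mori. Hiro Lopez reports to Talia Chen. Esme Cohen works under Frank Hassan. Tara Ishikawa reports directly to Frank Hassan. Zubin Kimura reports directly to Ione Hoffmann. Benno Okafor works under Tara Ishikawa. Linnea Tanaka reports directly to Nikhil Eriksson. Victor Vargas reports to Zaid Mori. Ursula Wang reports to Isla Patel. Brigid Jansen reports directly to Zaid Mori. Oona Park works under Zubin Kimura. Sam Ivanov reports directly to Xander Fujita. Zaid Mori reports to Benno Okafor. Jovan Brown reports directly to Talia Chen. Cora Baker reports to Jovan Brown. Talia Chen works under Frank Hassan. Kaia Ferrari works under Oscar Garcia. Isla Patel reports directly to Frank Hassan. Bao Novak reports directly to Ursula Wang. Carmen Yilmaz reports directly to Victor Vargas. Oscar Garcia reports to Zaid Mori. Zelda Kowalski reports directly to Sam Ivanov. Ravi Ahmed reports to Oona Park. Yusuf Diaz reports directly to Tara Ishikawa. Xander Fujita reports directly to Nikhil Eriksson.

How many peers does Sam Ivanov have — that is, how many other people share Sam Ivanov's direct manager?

Sam Ivanov reports to Xander Fujita, and Xander Fujita has no other direct reports. Sam Ivanov has 0 peers.

0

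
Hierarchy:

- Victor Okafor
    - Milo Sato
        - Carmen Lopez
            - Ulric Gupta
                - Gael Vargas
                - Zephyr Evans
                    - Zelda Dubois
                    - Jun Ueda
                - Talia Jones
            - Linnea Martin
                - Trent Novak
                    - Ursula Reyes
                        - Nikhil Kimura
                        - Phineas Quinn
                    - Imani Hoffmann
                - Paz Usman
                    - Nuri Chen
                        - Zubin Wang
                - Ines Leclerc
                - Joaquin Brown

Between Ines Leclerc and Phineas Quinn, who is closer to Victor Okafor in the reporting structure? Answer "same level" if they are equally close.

Ines Leclerc is 4 levels below Victor Okafor; Phineas Quinn is 6. Ines Leclerc is higher.

Ines Leclerc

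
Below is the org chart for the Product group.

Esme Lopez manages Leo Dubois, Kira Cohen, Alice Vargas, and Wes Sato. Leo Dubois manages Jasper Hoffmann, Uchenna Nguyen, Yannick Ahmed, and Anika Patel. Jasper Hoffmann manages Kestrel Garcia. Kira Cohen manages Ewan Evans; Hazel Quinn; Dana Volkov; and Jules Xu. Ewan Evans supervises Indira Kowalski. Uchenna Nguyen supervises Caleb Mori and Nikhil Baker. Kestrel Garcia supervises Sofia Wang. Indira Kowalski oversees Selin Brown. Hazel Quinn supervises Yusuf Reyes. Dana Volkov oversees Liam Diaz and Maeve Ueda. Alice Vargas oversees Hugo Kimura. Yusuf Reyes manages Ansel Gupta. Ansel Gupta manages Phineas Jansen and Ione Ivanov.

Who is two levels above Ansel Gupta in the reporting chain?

Ansel Gupta reports to Yusuf Reyes, and Yusuf Reyes reports to Hazel Quinn. So Ansel Gupta's skip-level manager is Hazel Quinn.

Hazel Quinn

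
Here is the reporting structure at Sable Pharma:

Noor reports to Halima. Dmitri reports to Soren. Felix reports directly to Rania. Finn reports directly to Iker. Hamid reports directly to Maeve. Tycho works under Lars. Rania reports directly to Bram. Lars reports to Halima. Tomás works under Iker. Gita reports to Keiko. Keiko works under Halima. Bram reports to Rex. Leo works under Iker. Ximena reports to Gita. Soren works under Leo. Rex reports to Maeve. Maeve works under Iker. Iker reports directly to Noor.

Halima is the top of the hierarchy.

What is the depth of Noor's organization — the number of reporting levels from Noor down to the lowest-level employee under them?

6

The longest chain under Noor runs Noor → Iker → Maeve → Rex → Bram → Rania → Felix, which is 6 levels below Noor.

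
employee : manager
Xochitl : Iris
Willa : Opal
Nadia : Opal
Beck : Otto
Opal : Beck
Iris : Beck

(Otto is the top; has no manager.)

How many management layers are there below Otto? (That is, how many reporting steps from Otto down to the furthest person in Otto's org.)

The longest chain under Otto runs Otto → Beck → Iris → Xochitl, which is 3 levels below Otto.

3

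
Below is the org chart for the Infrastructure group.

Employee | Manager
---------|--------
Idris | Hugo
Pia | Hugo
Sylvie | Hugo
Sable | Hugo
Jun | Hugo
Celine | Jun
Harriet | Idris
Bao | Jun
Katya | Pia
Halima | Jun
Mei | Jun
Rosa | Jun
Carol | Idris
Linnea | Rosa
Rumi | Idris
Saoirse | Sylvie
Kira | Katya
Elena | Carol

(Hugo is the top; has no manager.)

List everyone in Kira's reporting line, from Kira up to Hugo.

Kira -> Katya -> Pia -> Hugo

Kira reports to Katya. Katya reports to Pia. Pia reports to Hugo. Hugo is at the top.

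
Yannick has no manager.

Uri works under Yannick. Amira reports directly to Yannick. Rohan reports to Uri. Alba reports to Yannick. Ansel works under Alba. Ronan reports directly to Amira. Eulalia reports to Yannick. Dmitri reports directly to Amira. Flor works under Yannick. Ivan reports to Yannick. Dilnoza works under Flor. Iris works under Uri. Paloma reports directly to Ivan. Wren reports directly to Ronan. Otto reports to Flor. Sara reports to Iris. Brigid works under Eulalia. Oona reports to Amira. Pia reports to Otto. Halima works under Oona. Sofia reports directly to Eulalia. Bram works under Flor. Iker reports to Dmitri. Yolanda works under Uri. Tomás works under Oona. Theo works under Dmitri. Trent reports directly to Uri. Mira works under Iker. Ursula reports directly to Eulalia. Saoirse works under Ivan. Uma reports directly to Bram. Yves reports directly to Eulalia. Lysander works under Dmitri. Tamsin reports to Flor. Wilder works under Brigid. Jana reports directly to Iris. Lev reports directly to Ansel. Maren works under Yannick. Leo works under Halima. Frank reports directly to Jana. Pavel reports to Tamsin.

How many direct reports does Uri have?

4

Uri directly manages Rohan, Iris, Yolanda, Trent. That is 4 direct reports.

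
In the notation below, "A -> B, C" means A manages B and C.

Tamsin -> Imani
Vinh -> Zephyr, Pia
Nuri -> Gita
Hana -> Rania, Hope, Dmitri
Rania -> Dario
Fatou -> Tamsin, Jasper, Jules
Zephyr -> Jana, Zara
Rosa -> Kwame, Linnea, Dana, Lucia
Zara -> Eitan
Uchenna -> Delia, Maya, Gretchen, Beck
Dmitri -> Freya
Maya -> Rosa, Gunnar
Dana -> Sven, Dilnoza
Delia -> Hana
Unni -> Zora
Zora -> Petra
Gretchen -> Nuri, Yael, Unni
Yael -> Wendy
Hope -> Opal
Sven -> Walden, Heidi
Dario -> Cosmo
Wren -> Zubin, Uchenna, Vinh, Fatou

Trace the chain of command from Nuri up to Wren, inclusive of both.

Nuri -> Gretchen -> Uchenna -> Wren

Nuri reports to Gretchen. Gretchen reports to Uchenna. Uchenna reports to Wren. Wren is at the top.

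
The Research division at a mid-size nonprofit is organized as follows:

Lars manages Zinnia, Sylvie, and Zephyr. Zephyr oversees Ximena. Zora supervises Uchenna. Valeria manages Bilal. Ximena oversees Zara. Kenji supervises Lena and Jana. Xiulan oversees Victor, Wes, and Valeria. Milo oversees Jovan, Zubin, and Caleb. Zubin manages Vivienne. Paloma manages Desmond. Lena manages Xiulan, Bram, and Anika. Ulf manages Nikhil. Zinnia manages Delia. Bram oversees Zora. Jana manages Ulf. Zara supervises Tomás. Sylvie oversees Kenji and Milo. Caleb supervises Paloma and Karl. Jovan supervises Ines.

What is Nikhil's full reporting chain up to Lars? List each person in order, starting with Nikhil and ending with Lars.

Nikhil reports to Ulf. Ulf reports to Jana. Jana reports to Kenji. Kenji reports to Sylvie. Sylvie reports to Lars. Lars is at the top.

Nikhil -> Ulf -> Jana -> Kenji -> Sylvie -> Lars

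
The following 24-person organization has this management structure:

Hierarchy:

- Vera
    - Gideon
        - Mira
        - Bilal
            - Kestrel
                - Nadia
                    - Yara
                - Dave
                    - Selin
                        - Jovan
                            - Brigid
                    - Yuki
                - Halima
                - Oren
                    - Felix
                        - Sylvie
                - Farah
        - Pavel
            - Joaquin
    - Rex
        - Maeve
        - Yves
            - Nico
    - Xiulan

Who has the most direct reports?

Direct-report counts: Vera has 3; Rex has 2; Yves has 1; Gideon has 3; Pavel has 1; Bilal has 1; Kestrel has 5; Oren has 1; Felix has 1; Dave has 2; Selin has 1; Jovan has 1; Nadia has 1. The largest is 5, held by Kestrel.

Kestrel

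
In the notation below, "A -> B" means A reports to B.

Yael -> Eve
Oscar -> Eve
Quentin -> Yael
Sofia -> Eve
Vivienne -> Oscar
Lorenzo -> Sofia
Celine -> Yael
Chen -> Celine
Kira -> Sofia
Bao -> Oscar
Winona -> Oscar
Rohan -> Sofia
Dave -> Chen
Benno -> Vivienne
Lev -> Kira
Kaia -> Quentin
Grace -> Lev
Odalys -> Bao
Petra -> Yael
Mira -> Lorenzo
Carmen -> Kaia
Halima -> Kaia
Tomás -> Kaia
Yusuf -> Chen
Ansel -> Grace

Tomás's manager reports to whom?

Tomás reports to Kaia, and Kaia reports to Quentin. So Tomás's skip-level manager is Quentin.

Quentin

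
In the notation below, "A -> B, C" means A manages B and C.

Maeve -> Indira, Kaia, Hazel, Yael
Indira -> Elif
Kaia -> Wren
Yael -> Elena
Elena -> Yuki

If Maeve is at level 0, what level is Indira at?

Chain from Indira up to Maeve: Indira → Maeve. That is 1 step up, so Indira is 1 level below Maeve.

1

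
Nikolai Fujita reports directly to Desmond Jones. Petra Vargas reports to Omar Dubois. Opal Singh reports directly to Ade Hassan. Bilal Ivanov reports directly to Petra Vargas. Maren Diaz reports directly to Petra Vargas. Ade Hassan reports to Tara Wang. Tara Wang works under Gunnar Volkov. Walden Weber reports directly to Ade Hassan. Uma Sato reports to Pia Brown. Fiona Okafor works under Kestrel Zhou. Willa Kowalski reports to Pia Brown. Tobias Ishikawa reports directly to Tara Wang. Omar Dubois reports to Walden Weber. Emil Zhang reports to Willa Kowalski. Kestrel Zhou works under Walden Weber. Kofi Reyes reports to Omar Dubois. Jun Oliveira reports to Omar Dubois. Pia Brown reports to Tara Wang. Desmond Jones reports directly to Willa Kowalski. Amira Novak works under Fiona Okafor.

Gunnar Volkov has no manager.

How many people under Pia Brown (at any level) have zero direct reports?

The people in Pia Brown's organization with no one reporting to them are Uma Sato, Emil Zhang, Nikolai Fujita. That is 3.

3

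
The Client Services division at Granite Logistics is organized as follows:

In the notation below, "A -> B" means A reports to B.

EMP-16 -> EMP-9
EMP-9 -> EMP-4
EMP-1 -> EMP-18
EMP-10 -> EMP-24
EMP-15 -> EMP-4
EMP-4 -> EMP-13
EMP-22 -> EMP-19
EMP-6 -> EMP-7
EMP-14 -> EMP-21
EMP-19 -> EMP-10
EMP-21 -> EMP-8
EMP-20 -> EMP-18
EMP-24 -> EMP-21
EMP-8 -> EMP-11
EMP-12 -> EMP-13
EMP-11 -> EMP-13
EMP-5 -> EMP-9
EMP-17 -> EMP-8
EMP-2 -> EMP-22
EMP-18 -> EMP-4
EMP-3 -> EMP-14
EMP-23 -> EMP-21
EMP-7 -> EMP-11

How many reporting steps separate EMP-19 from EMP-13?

Chain from EMP-19 up to EMP-13: EMP-19 → EMP-10 → EMP-24 → EMP-21 → EMP-8 → EMP-11 → EMP-13. That is 6 steps up, so EMP-19 is 6 levels below EMP-13.

6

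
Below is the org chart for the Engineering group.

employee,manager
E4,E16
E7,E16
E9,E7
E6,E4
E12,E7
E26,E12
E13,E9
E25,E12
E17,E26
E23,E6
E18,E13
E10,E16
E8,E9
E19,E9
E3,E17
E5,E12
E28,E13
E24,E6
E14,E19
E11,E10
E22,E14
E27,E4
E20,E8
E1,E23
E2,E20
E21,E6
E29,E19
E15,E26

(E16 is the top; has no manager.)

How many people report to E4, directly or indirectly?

6

E4 directly manages E6, E27. Under E6: E21, E24, E23, E1 (4). E27 has no reports. So E4's organization is 2 direct reports plus everyone under them: 5 + 1 = 6.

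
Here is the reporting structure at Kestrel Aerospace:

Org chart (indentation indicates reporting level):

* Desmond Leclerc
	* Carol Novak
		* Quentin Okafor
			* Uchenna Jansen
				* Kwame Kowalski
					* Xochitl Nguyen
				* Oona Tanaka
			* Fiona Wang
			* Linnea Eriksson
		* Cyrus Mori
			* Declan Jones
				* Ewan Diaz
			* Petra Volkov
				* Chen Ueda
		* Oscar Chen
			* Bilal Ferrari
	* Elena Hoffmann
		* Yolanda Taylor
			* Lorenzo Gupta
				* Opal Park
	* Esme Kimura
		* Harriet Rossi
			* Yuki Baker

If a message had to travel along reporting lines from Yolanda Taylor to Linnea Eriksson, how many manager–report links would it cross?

Yolanda Taylor is 2 levels below Desmond Leclerc, and Linnea Eriksson is 3 levels below Desmond Leclerc (their lowest common manager). The shortest path runs up from Yolanda Taylor to Desmond Leclerc and back down to Linnea Eriksson: 2 + 3 = 5 links.

5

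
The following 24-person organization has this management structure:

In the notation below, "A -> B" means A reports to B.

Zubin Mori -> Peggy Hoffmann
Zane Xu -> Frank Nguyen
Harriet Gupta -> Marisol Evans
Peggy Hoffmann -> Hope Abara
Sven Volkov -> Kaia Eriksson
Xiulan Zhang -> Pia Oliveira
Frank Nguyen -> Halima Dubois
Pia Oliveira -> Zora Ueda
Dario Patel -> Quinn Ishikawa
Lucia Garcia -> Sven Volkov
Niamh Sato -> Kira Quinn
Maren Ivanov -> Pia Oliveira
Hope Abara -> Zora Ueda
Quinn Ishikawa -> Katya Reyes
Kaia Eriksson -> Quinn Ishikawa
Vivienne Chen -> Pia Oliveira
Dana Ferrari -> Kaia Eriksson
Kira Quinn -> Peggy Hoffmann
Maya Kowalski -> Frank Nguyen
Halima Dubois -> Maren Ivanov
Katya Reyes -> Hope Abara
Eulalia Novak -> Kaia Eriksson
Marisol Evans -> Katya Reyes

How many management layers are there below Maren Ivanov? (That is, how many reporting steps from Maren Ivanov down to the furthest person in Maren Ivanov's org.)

The longest chain under Maren Ivanov runs Maren Ivanov → Halima Dubois → Frank Nguyen → Maya Kowalski, which is 3 levels below Maren Ivanov.

3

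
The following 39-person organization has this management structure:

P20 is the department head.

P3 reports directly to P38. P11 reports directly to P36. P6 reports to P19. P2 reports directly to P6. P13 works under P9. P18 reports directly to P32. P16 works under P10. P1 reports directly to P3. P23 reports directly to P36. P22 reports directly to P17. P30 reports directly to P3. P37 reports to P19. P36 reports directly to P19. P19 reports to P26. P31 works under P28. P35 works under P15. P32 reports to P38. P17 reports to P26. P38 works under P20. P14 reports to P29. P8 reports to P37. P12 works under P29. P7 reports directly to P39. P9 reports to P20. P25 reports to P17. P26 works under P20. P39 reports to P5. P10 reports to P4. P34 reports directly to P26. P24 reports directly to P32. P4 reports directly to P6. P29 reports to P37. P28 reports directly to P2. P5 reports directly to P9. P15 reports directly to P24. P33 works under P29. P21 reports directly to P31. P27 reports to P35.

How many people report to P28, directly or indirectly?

P28 directly manages P31. Under P31: P21 (1). That's 2 in total.

2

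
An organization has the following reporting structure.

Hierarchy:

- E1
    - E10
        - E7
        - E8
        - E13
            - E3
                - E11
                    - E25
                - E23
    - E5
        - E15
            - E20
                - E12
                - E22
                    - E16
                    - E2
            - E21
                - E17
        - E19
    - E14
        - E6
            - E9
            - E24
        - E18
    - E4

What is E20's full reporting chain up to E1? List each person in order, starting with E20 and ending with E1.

E20 reports to E15. E15 reports to E5. E5 reports to E1. E1 is at the top.

E20 -> E15 -> E5 -> E1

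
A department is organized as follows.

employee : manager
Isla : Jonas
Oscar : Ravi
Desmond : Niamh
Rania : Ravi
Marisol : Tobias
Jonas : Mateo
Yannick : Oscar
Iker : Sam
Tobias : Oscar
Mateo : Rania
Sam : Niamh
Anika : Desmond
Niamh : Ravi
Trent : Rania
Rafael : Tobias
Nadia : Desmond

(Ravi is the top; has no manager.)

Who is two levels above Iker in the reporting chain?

Niamh

Iker reports to Sam, and Sam reports to Niamh. So Iker's skip-level manager is Niamh.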